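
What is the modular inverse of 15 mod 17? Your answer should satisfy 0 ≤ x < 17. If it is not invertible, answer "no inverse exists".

8

Run Euclid on (17, 15):
17 = 1·15 + 2
15 = 7·2 + 1
2 = 2·1 + 0
Since gcd(15, 17) = 1, back-substitute to write 1 as a combination:
1 = 15 − 7·2
1 = −7·17 + 8·15
So 15·8 ≡ 1 (mod 17).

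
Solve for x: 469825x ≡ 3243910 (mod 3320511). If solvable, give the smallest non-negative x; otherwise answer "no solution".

949108

First find gcd(469825, 3320511):
3320511 = 7*469825 + 31736
469825 = 14*31736 + 25521
31736 = 1*25521 + 6215
25521 = 4*6215 + 661
6215 = 9*661 + 266
661 = 2*266 + 129
266 = 2*129 + 8
129 = 16*8 + 1
8 = 8*1 + 0
gcd = 1, so a unique solution mod 3320511 exists.
Back-substitute for the Bézout coefficients:
1 = 129 − 16·8
1 = −16·266 + 33·129
1 = 33·661 − 82·266
1 = −82·6215 + 771·661
1 = 771·25521 − 3166·6215
1 = −3166·31736 + 3937·25521
1 = 3937·469825 − 58284·31736
1 = −58284·3320511 + 411925·469825
So 469825·(411925) ≡ 1 (mod 3320511), giving 469825⁻¹ ≡ 411925.
x ≡ 469825⁻¹·3243910 ≡ 411925·3243910 ≡ 949108 (mod 3320511).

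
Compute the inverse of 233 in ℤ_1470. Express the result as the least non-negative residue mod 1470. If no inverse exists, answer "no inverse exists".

Apply the Euclidean algorithm to 1470 and 233:
1470 = 6*233 + 72
233 = 3*72 + 17
72 = 4*17 + 4
17 = 4*4 + 1
4 = 4*1 + 0
Since gcd(233, 1470) = 1, back-substitute to write 1 as a combination:
1 = 17 − 4·4
1 = −4·72 + 17·17
1 = 17·233 − 55·72
1 = −55·1470 + 347·233
So 233·347 ≡ 1 (mod 1470).

347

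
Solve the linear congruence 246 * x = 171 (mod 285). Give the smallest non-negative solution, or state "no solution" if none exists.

First find gcd(246, 285):
285 = 1*246 + 39
246 = 6*39 + 12
39 = 3*12 + 3
12 = 4*3 + 0
gcd = 3 and 3 | 171, so solutions exist. Divide through by 3: 82x ≡ 57 (mod 95).
Now find 82⁻¹ mod 95:
95 = 1·82 + 13
82 = 6·13 + 4
13 = 3·4 + 1
4 = 4·1 + 0
Back-substitute:
1 = 13 − 3·4
1 = −3·82 + 19·13
1 = 19·95 − 22·82
So 82·(-22) ≡ 1 (mod 95), i.e. 82⁻¹ ≡ 73.
Then x ≡ 73·57 ≡ 76 (mod 95); the smallest non-negative solution is x = 76.

76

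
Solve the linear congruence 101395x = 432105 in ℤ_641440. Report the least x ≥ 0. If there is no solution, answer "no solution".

10803

First find gcd(101395, 641440):
641440 = 6*101395 + 33070
101395 = 3*33070 + 2185
33070 = 15*2185 + 295
2185 = 7*295 + 120
295 = 2*120 + 55
120 = 2*55 + 10
55 = 5*10 + 5
10 = 2*5 + 0
gcd = 5 and 5 | 432105, so solutions exist. Divide through by 5: 20279x ≡ 86421 (mod 128288).
Now find 20279⁻¹ mod 128288:
128288 = 6*20279 + 6614
20279 = 3*6614 + 437
6614 = 15*437 + 59
437 = 7*59 + 24
59 = 2*24 + 11
24 = 2*11 + 2
11 = 5*2 + 1
2 = 2*1 + 0
Back-substitute:
1 = 11 − 5·2
1 = −5·24 + 11·11
1 = 11·59 − 27·24
1 = −27·437 + 200·59
1 = 200·6614 − 3027·437
1 = −3027·20279 + 9281·6614
1 = 9281·128288 − 58713·20279
So 20279·(-58713) ≡ 1 (mod 128288), i.e. 20279⁻¹ ≡ 69575.
Then x ≡ 69575·86421 ≡ 10803 (mod 128288); the smallest non-negative solution is x = 10803.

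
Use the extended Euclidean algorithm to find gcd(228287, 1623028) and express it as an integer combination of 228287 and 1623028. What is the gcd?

1

Apply Euclid's algorithm to 1623028 and 228287:
1623028 = 7·228287 + 25019
228287 = 9·25019 + 3116
25019 = 8·3116 + 91
3116 = 34·91 + 22
91 = 4·22 + 3
22 = 7·3 + 1
3 = 3·1 + 0
gcd(228287, 1623028) = 1.
Working backward:
1 = 22 − 7·3
1 = −7·91 + 29·22
1 = 29·3116 − 993·91
1 = −993·25019 + 7973·3116
1 = 7973·228287 − 72750·25019
1 = −72750·1623028 + 517223·228287
So 1 = (-72750)·1623028 + (517223)·228287.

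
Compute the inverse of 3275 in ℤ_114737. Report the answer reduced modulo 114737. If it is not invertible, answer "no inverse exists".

85028

Run Euclid on (114737, 3275):
114737 = 35·3275 + 112
3275 = 29·112 + 27
112 = 4·27 + 4
27 = 6·4 + 3
4 = 1·3 + 1
3 = 3·1 + 0
Since gcd(3275, 114737) = 1, back-substitute to write 1 as a combination:
1 = 4 − 3
1 = −27 + 7·4
1 = 7·112 − 29·27
1 = −29·3275 + 848·112
1 = 848·114737 − 29709·3275
So 3275·(-29709) ≡ 1 (mod 114737), and -29709 ≡ 85028 (mod 114737).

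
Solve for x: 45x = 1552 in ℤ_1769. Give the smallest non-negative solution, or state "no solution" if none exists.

First find gcd(45, 1769):
1769 = 39×45 + 14
45 = 3×14 + 3
14 = 4×3 + 2
3 = 1×2 + 1
2 = 2×1 + 0
gcd = 1, so a unique solution mod 1769 exists.
Back-substitute for the Bézout coefficients:
1 = 3 − 2
1 = −14 + 5·3
1 = 5·45 − 16·14
1 = −16·1769 + 629·45
So 45·(629) ≡ 1 (mod 1769), giving 45⁻¹ ≡ 629.
x ≡ 45⁻¹·1552 ≡ 629·1552 ≡ 1489 (mod 1769).

1489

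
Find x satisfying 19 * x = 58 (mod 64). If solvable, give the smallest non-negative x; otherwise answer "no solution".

30

First find gcd(19, 64):
64 = 3×19 + 7
19 = 2×7 + 5
7 = 1×5 + 2
5 = 2×2 + 1
2 = 2×1 + 0
gcd = 1, so a unique solution mod 64 exists.
Back-substitute for the Bézout coefficients:
1 = 5 − 2·2
1 = −2·7 + 3·5
1 = 3·19 − 8·7
1 = −8·64 + 27·19
So 19·(27) ≡ 1 (mod 64), giving 19⁻¹ ≡ 27.
x ≡ 19⁻¹·58 ≡ 27·58 ≡ 30 (mod 64).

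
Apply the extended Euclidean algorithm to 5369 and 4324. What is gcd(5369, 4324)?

1

Euclidean algorithm:
5369 = 1*4324 + 1045
4324 = 4*1045 + 144
1045 = 7*144 + 37
144 = 3*37 + 33
37 = 1*33 + 4
33 = 8*4 + 1
4 = 4*1 + 0
gcd(5369, 4324) = 1.
Express as a combination:
1 = 33 − 8·4
1 = −8·37 + 9·33
1 = 9·144 − 35·37
1 = −35·1045 + 254·144
1 = 254·4324 − 1051·1045
1 = −1051·5369 + 1305·4324
So 1 = (-1051)·5369 + (1305)·4324.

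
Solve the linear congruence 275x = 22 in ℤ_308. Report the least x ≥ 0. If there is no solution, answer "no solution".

18

First find gcd(275, 308):
308 = 1×275 + 33
275 = 8×33 + 11
33 = 3×11 + 0
gcd = 11 and 11 | 22, so solutions exist. Divide through by 11: 25x ≡ 2 (mod 28).
Now find 25⁻¹ mod 28:
28 = 1·25 + 3
25 = 8·3 + 1
3 = 3·1 + 0
Back-substitute:
1 = 25 − 8·3
1 = −8·28 + 9·25
So 25⁻¹ ≡ 9 (mod 28).
Then x ≡ 9·2 ≡ 18 (mod 28); the smallest non-negative solution is x = 18.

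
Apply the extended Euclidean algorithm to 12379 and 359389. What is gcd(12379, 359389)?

1

Repeated division:
359389 = 29×12379 + 398
12379 = 31×398 + 41
398 = 9×41 + 29
41 = 1×29 + 12
29 = 2×12 + 5
12 = 2×5 + 2
5 = 2×2 + 1
2 = 2×1 + 0
gcd(12379, 359389) = 1.
Express as a combination:
1 = 5 − 2·2
1 = −2·12 + 5·5
1 = 5·29 − 12·12
1 = −12·41 + 17·29
1 = 17·398 − 165·41
1 = −165·12379 + 5132·398
1 = 5132·359389 − 148993·12379
So 1 = (5132)·359389 + (-148993)·12379.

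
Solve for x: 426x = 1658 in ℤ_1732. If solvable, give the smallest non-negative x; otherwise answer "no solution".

First find gcd(426, 1732):
1732 = 4×426 + 28
426 = 15×28 + 6
28 = 4×6 + 4
6 = 1×4 + 2
4 = 2×2 + 0
gcd = 2 and 2 | 1658, so solutions exist. Divide through by 2: 213x ≡ 829 (mod 866).
Now find 213⁻¹ mod 866:
866 = 4×213 + 14
213 = 15×14 + 3
14 = 4×3 + 2
3 = 1×2 + 1
2 = 2×1 + 0
Back-substitute:
1 = 3 − 2
1 = −14 + 5·3
1 = 5·213 − 76·14
1 = −76·866 + 309·213
So 213⁻¹ ≡ 309 (mod 866).
Then x ≡ 309·829 ≡ 691 (mod 866); the smallest non-negative solution is x = 691.

691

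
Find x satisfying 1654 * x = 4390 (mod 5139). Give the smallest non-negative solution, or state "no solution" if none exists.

First find gcd(1654, 5139):
5139 = 3*1654 + 177
1654 = 9*177 + 61
177 = 2*61 + 55
61 = 1*55 + 6
55 = 9*6 + 1
6 = 6*1 + 0
gcd = 1, so a unique solution mod 5139 exists.
Back-substitute for the Bézout coefficients:
1 = 55 − 9·6
1 = −9·61 + 10·55
1 = 10·177 − 29·61
1 = −29·1654 + 271·177
1 = 271·5139 − 842·1654
So 1654·(-842) ≡ 1 (mod 5139), giving 1654⁻¹ ≡ 4297.
x ≡ 1654⁻¹·4390 ≡ 4297·4390 ≡ 3700 (mod 5139).

3700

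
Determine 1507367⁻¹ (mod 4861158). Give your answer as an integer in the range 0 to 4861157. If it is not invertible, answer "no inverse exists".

2303099

Apply the Euclidean algorithm to 4861158 and 1507367:
4861158 = 3*1507367 + 339057
1507367 = 4*339057 + 151139
339057 = 2*151139 + 36779
151139 = 4*36779 + 4023
36779 = 9*4023 + 572
4023 = 7*572 + 19
572 = 30*19 + 2
19 = 9*2 + 1
2 = 2*1 + 0
gcd = 1, so the inverse exists. Back-substitute:
1 = 19 − 9·2
1 = −9·572 + 271·19
1 = 271·4023 − 1906·572
1 = −1906·36779 + 17425·4023
1 = 17425·151139 − 71606·36779
1 = −71606·339057 + 160637·151139
1 = 160637·1507367 − 714154·339057
1 = −714154·4861158 + 2303099·1507367
So 1507367·2303099 ≡ 1 (mod 4861158).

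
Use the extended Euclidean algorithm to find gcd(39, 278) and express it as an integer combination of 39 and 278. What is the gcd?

1

Euclidean algorithm:
278 = 7·39 + 5
39 = 7·5 + 4
5 = 1·4 + 1
4 = 4·1 + 0
gcd(39, 278) = 1.
Back-substituting:
1 = 5 − 4
1 = −39 + 8·5
1 = 8·278 − 57·39
So 1 = (8)·278 + (-57)·39.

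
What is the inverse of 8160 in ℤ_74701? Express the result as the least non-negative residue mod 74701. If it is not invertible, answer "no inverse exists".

Apply the Euclidean algorithm to 74701 and 8160:
74701 = 9×8160 + 1261
8160 = 6×1261 + 594
1261 = 2×594 + 73
594 = 8×73 + 10
73 = 7×10 + 3
10 = 3×3 + 1
3 = 3×1 + 0
Since gcd(8160, 74701) = 1, back-substitute to write 1 as a combination:
1 = 10 − 3·3
1 = −3·73 + 22·10
1 = 22·594 − 179·73
1 = −179·1261 + 380·594
1 = 380·8160 − 2459·1261
1 = −2459·74701 + 22511·8160
So 8160·22511 ≡ 1 (mod 74701).

22511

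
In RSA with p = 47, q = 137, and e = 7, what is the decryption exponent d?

φ(n) = (p−1)(q−1) = 46·136 = 6256.
Need d with 7·d ≡ 1 (mod 6256). Apply the extended Euclidean algorithm:
6256 = 893·7 + 5
7 = 1·5 + 2
5 = 2·2 + 1
2 = 2·1 + 0
Back-substitute:
1 = 5 − 2·2
1 = −2·7 + 3·5
1 = 3·6256 − 2681·7
So 7·(-2681) ≡ 1 (mod 6256), hence d ≡ -2681 ≡ 3575 (mod 6256).

3575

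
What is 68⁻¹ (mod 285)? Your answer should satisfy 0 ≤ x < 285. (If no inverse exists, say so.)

197

Apply the Euclidean algorithm to 285 and 68:
285 = 4*68 + 13
68 = 5*13 + 3
13 = 4*3 + 1
3 = 3*1 + 0
The gcd is 1. Working backward:
1 = 13 − 4·3
1 = −4·68 + 21·13
1 = 21·285 − 88·68
Thus 68·(-88) ≡ 1 (mod 285); reducing, -88 mod 285 = 197.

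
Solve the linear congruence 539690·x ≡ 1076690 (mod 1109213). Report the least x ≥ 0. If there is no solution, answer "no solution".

244354

First find gcd(539690, 1109213):
1109213 = 2*539690 + 29833
539690 = 18*29833 + 2696
29833 = 11*2696 + 177
2696 = 15*177 + 41
177 = 4*41 + 13
41 = 3*13 + 2
13 = 6*2 + 1
2 = 2*1 + 0
gcd = 1, so a unique solution mod 1109213 exists.
Back-substitute for the Bézout coefficients:
1 = 13 − 6·2
1 = −6·41 + 19·13
1 = 19·177 − 82·41
1 = −82·2696 + 1249·177
1 = 1249·29833 − 13821·2696
1 = −13821·539690 + 250027·29833
1 = 250027·1109213 − 513875·539690
So 539690·(-513875) ≡ 1 (mod 1109213), giving 539690⁻¹ ≡ 595338.
x ≡ 539690⁻¹·1076690 ≡ 595338·1076690 ≡ 244354 (mod 1109213).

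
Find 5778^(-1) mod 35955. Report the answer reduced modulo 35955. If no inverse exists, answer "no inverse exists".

no inverse exists

Euclidean algorithm on 35955, 5778:
35955 = 6×5778 + 1287
5778 = 4×1287 + 630
1287 = 2×630 + 27
630 = 23×27 + 9
27 = 3×9 + 0
The gcd is 9, not 1, hence no inverse exists.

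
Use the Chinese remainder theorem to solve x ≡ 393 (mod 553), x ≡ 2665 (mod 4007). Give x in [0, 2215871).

Write x = 393 + 553·k. Then 553·k ≡ 2665 − 393 ≡ 2272 (mod 4007).
Need 553⁻¹ mod 4007. Extended Euclid on (4007, 553):
4007 = 7×553 + 136
553 = 4×136 + 9
136 = 15×9 + 1
9 = 9×1 + 0
Back-substitute:
1 = 136 − 15·9
1 = −15·553 + 61·136
1 = 61·4007 − 442·553
553⁻¹ ≡ 3565 (mod 4007), so k ≡ 3565·2272 ≡ 1533 (mod 4007).
x = 393 + 553·1533 = 848142.

848142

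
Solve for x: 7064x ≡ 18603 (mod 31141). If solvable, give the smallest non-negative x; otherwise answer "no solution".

First find gcd(7064, 31141):
31141 = 4·7064 + 2885
7064 = 2·2885 + 1294
2885 = 2·1294 + 297
1294 = 4·297 + 106
297 = 2·106 + 85
106 = 1·85 + 21
85 = 4·21 + 1
21 = 21·1 + 0
gcd = 1, so a unique solution mod 31141 exists.
Back-substitute for the Bézout coefficients:
1 = 85 − 4·21
1 = −4·106 + 5·85
1 = 5·297 − 14·106
1 = −14·1294 + 61·297
1 = 61·2885 − 136·1294
1 = −136·7064 + 333·2885
1 = 333·31141 − 1468·7064
So 7064·(-1468) ≡ 1 (mod 31141), giving 7064⁻¹ ≡ 29673.
x ≡ 7064⁻¹·18603 ≡ 29673·18603 ≡ 1453 (mod 31141).

1453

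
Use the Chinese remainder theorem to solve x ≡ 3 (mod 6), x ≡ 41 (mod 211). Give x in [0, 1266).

885

Write x = 3 + 6·k. Then 6·k ≡ 41 − 3 ≡ 38 (mod 211).
Need 6⁻¹ mod 211. Extended Euclid on (211, 6):
211 = 35*6 + 1
6 = 6*1 + 0
Back-substitute:
1 = 211 − 35·6
6⁻¹ ≡ 176 (mod 211), so k ≡ 176·38 ≡ 147 (mod 211).
x = 3 + 6·147 = 885.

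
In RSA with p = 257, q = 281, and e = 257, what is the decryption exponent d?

φ(n) = (p−1)(q−1) = 256·280 = 71680.
Need d with 257·d ≡ 1 (mod 71680). Apply the extended Euclidean algorithm:
71680 = 278×257 + 234
257 = 1×234 + 23
234 = 10×23 + 4
23 = 5×4 + 3
4 = 1×3 + 1
3 = 3×1 + 0
Back-substitute:
1 = 4 − 3
1 = −23 + 6·4
1 = 6·234 − 61·23
1 = −61·257 + 67·234
1 = 67·71680 − 18687·257
So 257·(-18687) ≡ 1 (mod 71680), hence d ≡ -18687 ≡ 52993 (mod 71680).

52993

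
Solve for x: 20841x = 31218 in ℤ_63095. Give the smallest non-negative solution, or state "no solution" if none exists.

2263

First find gcd(20841, 63095):
63095 = 3·20841 + 572
20841 = 36·572 + 249
572 = 2·249 + 74
249 = 3·74 + 27
74 = 2·27 + 20
27 = 1·20 + 7
20 = 2·7 + 6
7 = 1·6 + 1
6 = 6·1 + 0
gcd = 1, so a unique solution mod 63095 exists.
Back-substitute for the Bézout coefficients:
1 = 7 − 6
1 = −20 + 3·7
1 = 3·27 − 4·20
1 = −4·74 + 11·27
1 = 11·249 − 37·74
1 = −37·572 + 85·249
1 = 85·20841 − 3097·572
1 = −3097·63095 + 9376·20841
So 20841·(9376) ≡ 1 (mod 63095), giving 20841⁻¹ ≡ 9376.
x ≡ 20841⁻¹·31218 ≡ 9376·31218 ≡ 2263 (mod 63095).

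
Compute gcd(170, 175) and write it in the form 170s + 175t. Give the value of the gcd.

5

Euclidean algorithm:
175 = 1*170 + 5
170 = 34*5 + 0
gcd(170, 175) = 5.
Working backward:
5 = 175 − 170
So 5 = (1)·175 + (-1)·170.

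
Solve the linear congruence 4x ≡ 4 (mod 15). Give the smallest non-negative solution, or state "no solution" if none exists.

1

First find gcd(4, 15):
15 = 3×4 + 3
4 = 1×3 + 1
3 = 3×1 + 0
gcd = 1, so a unique solution mod 15 exists.
Back-substitute for the Bézout coefficients:
1 = 4 − 3
1 = −15 + 4·4
So 4·(4) ≡ 1 (mod 15), giving 4⁻¹ ≡ 4.
x ≡ 4⁻¹·4 ≡ 4·4 ≡ 1 (mod 15).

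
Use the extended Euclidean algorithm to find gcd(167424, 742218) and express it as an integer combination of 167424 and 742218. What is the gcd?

6

Repeated division:
742218 = 4×167424 + 72522
167424 = 2×72522 + 22380
72522 = 3×22380 + 5382
22380 = 4×5382 + 852
5382 = 6×852 + 270
852 = 3×270 + 42
270 = 6×42 + 18
42 = 2×18 + 6
18 = 3×6 + 0
gcd(167424, 742218) = 6.
Back-substituting:
6 = 42 − 2·18
6 = −2·270 + 13·42
6 = 13·852 − 41·270
6 = −41·5382 + 259·852
6 = 259·22380 − 1077·5382
6 = −1077·72522 + 3490·22380
6 = 3490·167424 − 8057·72522
6 = −8057·742218 + 35718·167424
So 6 = (-8057)·742218 + (35718)·167424.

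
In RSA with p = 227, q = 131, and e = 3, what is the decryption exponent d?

19587

φ(n) = (p−1)(q−1) = 226·130 = 29380.
Need d with 3·d ≡ 1 (mod 29380). Apply the extended Euclidean algorithm:
29380 = 9793×3 + 1
3 = 3×1 + 0
Back-substitute:
1 = 29380 − 9793·3
So 3·(-9793) ≡ 1 (mod 29380), hence d ≡ -9793 ≡ 19587 (mod 29380).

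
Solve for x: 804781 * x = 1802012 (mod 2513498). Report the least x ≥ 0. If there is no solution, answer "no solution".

1985344

First find gcd(804781, 2513498):
2513498 = 3*804781 + 99155
804781 = 8*99155 + 11541
99155 = 8*11541 + 6827
11541 = 1*6827 + 4714
6827 = 1*4714 + 2113
4714 = 2*2113 + 488
2113 = 4*488 + 161
488 = 3*161 + 5
161 = 32*5 + 1
5 = 5*1 + 0
gcd = 1, so a unique solution mod 2513498 exists.
Back-substitute for the Bézout coefficients:
1 = 161 − 32·5
1 = −32·488 + 97·161
1 = 97·2113 − 420·488
1 = −420·4714 + 937·2113
1 = 937·6827 − 1357·4714
1 = −1357·11541 + 2294·6827
1 = 2294·99155 − 19709·11541
1 = −19709·804781 + 159966·99155
1 = 159966·2513498 − 499607·804781
So 804781·(-499607) ≡ 1 (mod 2513498), giving 804781⁻¹ ≡ 2013891.
x ≡ 804781⁻¹·1802012 ≡ 2013891·1802012 ≡ 1985344 (mod 2513498).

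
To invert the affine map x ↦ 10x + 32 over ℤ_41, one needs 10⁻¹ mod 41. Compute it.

Apply the Euclidean algorithm to 41 and 10:
41 = 4·10 + 1
10 = 10·1 + 0
gcd = 1, so the inverse exists. Back-substitute:
1 = 41 − 4·10
So 10·(-4) ≡ 1 (mod 41), and -4 ≡ 37 (mod 41).

37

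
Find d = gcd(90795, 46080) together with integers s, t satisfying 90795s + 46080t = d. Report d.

Apply Euclid's algorithm to 90795 and 46080:
90795 = 1*46080 + 44715
46080 = 1*44715 + 1365
44715 = 32*1365 + 1035
1365 = 1*1035 + 330
1035 = 3*330 + 45
330 = 7*45 + 15
45 = 3*15 + 0
gcd(90795, 46080) = 15.
Express as a combination:
15 = 330 − 7·45
15 = −7·1035 + 22·330
15 = 22·1365 − 29·1035
15 = −29·44715 + 950·1365
15 = 950·46080 − 979·44715
15 = −979·90795 + 1929·46080
So 15 = (-979)·90795 + (1929)·46080.

15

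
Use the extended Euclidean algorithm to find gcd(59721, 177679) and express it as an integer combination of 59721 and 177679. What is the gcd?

1

Repeated division:
177679 = 2×59721 + 58237
59721 = 1×58237 + 1484
58237 = 39×1484 + 361
1484 = 4×361 + 40
361 = 9×40 + 1
40 = 40×1 + 0
gcd(59721, 177679) = 1.
Express as a combination:
1 = 361 − 9·40
1 = −9·1484 + 37·361
1 = 37·58237 − 1452·1484
1 = −1452·59721 + 1489·58237
1 = 1489·177679 − 4430·59721
So 1 = (1489)·177679 + (-4430)·59721.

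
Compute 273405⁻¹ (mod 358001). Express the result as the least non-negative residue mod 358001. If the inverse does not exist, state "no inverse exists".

29035

Extended Euclidean algorithm:
358001 = 1·273405 + 84596
273405 = 3·84596 + 19617
84596 = 4·19617 + 6128
19617 = 3·6128 + 1233
6128 = 4·1233 + 1196
1233 = 1·1196 + 37
1196 = 32·37 + 12
37 = 3·12 + 1
12 = 12·1 + 0
gcd = 1, so the inverse exists. Back-substitute:
1 = 37 − 3·12
1 = −3·1196 + 97·37
1 = 97·1233 − 100·1196
1 = −100·6128 + 497·1233
1 = 497·19617 − 1591·6128
1 = −1591·84596 + 6861·19617
1 = 6861·273405 − 22174·84596
1 = −22174·358001 + 29035·273405
So 273405·29035 ≡ 1 (mod 358001).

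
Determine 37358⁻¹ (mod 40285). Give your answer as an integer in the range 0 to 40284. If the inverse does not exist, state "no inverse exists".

35867

gcd(40285, 37358) by repeated division:
40285 = 1·37358 + 2927
37358 = 12·2927 + 2234
2927 = 1·2234 + 693
2234 = 3·693 + 155
693 = 4·155 + 73
155 = 2·73 + 9
73 = 8·9 + 1
9 = 9·1 + 0
The gcd is 1. Working backward:
1 = 73 − 8·9
1 = −8·155 + 17·73
1 = 17·693 − 76·155
1 = −76·2234 + 245·693
1 = 245·2927 − 321·2234
1 = −321·37358 + 4097·2927
1 = 4097·40285 − 4418·37358
Thus 37358·(-4418) ≡ 1 (mod 40285); reducing, -4418 mod 40285 = 35867.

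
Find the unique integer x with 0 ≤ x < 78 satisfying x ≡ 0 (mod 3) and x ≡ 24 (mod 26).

Write x = 0 + 3·k. Then 3·k ≡ 24 − 0 ≡ 24 (mod 26).
Need 3⁻¹ mod 26. Extended Euclid on (26, 3):
26 = 8·3 + 2
3 = 1·2 + 1
2 = 2·1 + 0
Back-substitute:
1 = 3 − 2
1 = −26 + 9·3
3⁻¹ ≡ 9 (mod 26), so k ≡ 9·24 ≡ 8 (mod 26).
x = 0 + 3·8 = 24.

24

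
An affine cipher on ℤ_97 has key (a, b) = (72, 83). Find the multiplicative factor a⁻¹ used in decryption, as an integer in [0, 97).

31

Apply the Euclidean algorithm to 97 and 72:
97 = 1*72 + 25
72 = 2*25 + 22
25 = 1*22 + 3
22 = 7*3 + 1
3 = 3*1 + 0
Since gcd(72, 97) = 1, back-substitute to write 1 as a combination:
1 = 22 − 7·3
1 = −7·25 + 8·22
1 = 8·72 − 23·25
1 = −23·97 + 31·72
So 72·31 ≡ 1 (mod 97).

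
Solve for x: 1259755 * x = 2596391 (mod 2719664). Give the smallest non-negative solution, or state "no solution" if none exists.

492629

First find gcd(1259755, 2719664):
2719664 = 2×1259755 + 200154
1259755 = 6×200154 + 58831
200154 = 3×58831 + 23661
58831 = 2×23661 + 11509
23661 = 2×11509 + 643
11509 = 17×643 + 578
643 = 1×578 + 65
578 = 8×65 + 58
65 = 1×58 + 7
58 = 8×7 + 2
7 = 3×2 + 1
2 = 2×1 + 0
gcd = 1, so a unique solution mod 2719664 exists.
Back-substitute for the Bézout coefficients:
1 = 7 − 3·2
1 = −3·58 + 25·7
1 = 25·65 − 28·58
1 = −28·578 + 249·65
1 = 249·643 − 277·578
1 = −277·11509 + 4958·643
1 = 4958·23661 − 10193·11509
1 = −10193·58831 + 25344·23661
1 = 25344·200154 − 86225·58831
1 = −86225·1259755 + 542694·200154
1 = 542694·2719664 − 1171613·1259755
So 1259755·(-1171613) ≡ 1 (mod 2719664), giving 1259755⁻¹ ≡ 1548051.
x ≡ 1259755⁻¹·2596391 ≡ 1548051·2596391 ≡ 492629 (mod 2719664).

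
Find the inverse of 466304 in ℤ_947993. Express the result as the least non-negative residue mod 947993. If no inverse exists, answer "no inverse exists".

922668

Run Euclid on (947993, 466304):
947993 = 2*466304 + 15385
466304 = 30*15385 + 4754
15385 = 3*4754 + 1123
4754 = 4*1123 + 262
1123 = 4*262 + 75
262 = 3*75 + 37
75 = 2*37 + 1
37 = 37*1 + 0
The gcd is 1. Working backward:
1 = 75 − 2·37
1 = −2·262 + 7·75
1 = 7·1123 − 30·262
1 = −30·4754 + 127·1123
1 = 127·15385 − 411·4754
1 = −411·466304 + 12457·15385
1 = 12457·947993 − 25325·466304
Hence 466304⁻¹ ≡ -25325 ≡ 922668 (mod 947993).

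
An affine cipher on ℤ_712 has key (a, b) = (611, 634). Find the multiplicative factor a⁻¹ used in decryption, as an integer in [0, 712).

571

gcd(712, 611) by repeated division:
712 = 1·611 + 101
611 = 6·101 + 5
101 = 20·5 + 1
5 = 5·1 + 0
The gcd is 1. Working backward:
1 = 101 − 20·5
1 = −20·611 + 121·101
1 = 121·712 − 141·611
Thus 611·(-141) ≡ 1 (mod 712); reducing, -141 mod 712 = 571.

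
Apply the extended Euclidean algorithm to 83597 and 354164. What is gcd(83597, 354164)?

1

Repeated division:
354164 = 4·83597 + 19776
83597 = 4·19776 + 4493
19776 = 4·4493 + 1804
4493 = 2·1804 + 885
1804 = 2·885 + 34
885 = 26·34 + 1
34 = 34·1 + 0
gcd(83597, 354164) = 1.
Express as a combination:
1 = 885 − 26·34
1 = −26·1804 + 53·885
1 = 53·4493 − 132·1804
1 = −132·19776 + 581·4493
1 = 581·83597 − 2456·19776
1 = −2456·354164 + 10405·83597
So 1 = (-2456)·354164 + (10405)·83597.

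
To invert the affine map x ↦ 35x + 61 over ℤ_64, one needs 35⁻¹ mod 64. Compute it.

Apply the Euclidean algorithm to 64 and 35:
64 = 1×35 + 29
35 = 1×29 + 6
29 = 4×6 + 5
6 = 1×5 + 1
5 = 5×1 + 0
Since gcd(35, 64) = 1, back-substitute to write 1 as a combination:
1 = 6 − 5
1 = −29 + 5·6
1 = 5·35 − 6·29
1 = −6·64 + 11·35
So 35·11 ≡ 1 (mod 64).

11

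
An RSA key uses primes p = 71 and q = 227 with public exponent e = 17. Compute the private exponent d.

4653

φ(n) = (p−1)(q−1) = 70·226 = 15820.
Need d with 17·d ≡ 1 (mod 15820). Apply the extended Euclidean algorithm:
15820 = 930×17 + 10
17 = 1×10 + 7
10 = 1×7 + 3
7 = 2×3 + 1
3 = 3×1 + 0
Back-substitute:
1 = 7 − 2·3
1 = −2·10 + 3·7
1 = 3·17 − 5·10
1 = −5·15820 + 4653·17
So 17·4653 ≡ 1 (mod 15820), hence d = 4653.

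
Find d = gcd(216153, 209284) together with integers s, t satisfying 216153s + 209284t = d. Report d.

1

Repeated division:
216153 = 1×209284 + 6869
209284 = 30×6869 + 3214
6869 = 2×3214 + 441
3214 = 7×441 + 127
441 = 3×127 + 60
127 = 2×60 + 7
60 = 8×7 + 4
7 = 1×4 + 3
4 = 1×3 + 1
3 = 3×1 + 0
gcd(216153, 209284) = 1.
Express as a combination:
1 = 4 − 3
1 = −7 + 2·4
1 = 2·60 − 17·7
1 = −17·127 + 36·60
1 = 36·441 − 125·127
1 = −125·3214 + 911·441
1 = 911·6869 − 1947·3214
1 = −1947·209284 + 59321·6869
1 = 59321·216153 − 61268·209284
So 1 = (59321)·216153 + (-61268)·209284.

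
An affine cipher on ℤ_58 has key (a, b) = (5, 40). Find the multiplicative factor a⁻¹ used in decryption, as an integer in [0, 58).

Run Euclid on (58, 5):
58 = 11*5 + 3
5 = 1*3 + 2
3 = 1*2 + 1
2 = 2*1 + 0
The gcd is 1. Working backward:
1 = 3 − 2
1 = −5 + 2·3
1 = 2·58 − 23·5
Hence 5⁻¹ ≡ -23 ≡ 35 (mod 58).

35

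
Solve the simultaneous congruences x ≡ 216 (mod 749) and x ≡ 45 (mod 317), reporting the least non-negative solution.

232406

Write x = 216 + 749·k. Then 749·k ≡ 45 − 216 ≡ 146 (mod 317).
Need 749⁻¹ mod 317. Extended Euclid on (317, 115):
317 = 2×115 + 87
115 = 1×87 + 28
87 = 3×28 + 3
28 = 9×3 + 1
3 = 3×1 + 0
Back-substitute:
1 = 28 − 9·3
1 = −9·87 + 28·28
1 = 28·115 − 37·87
1 = −37·317 + 102·115
749⁻¹ ≡ 102 (mod 317), so k ≡ 102·146 ≡ 310 (mod 317).
x = 216 + 749·310 = 232406.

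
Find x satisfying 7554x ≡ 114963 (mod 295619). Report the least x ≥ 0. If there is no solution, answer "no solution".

First find gcd(7554, 295619):
295619 = 39×7554 + 1013
7554 = 7×1013 + 463
1013 = 2×463 + 87
463 = 5×87 + 28
87 = 3×28 + 3
28 = 9×3 + 1
3 = 3×1 + 0
gcd = 1, so a unique solution mod 295619 exists.
Back-substitute for the Bézout coefficients:
1 = 28 − 9·3
1 = −9·87 + 28·28
1 = 28·463 − 149·87
1 = −149·1013 + 326·463
1 = 326·7554 − 2431·1013
1 = −2431·295619 + 95135·7554
So 7554·(95135) ≡ 1 (mod 295619), giving 7554⁻¹ ≡ 95135.
x ≡ 7554⁻¹·114963 ≡ 95135·114963 ≡ 284481 (mod 295619).

284481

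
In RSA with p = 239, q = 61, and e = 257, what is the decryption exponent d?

φ(n) = (p−1)(q−1) = 238·60 = 14280.
Need d with 257·d ≡ 1 (mod 14280). Apply the extended Euclidean algorithm:
14280 = 55×257 + 145
257 = 1×145 + 112
145 = 1×112 + 33
112 = 3×33 + 13
33 = 2×13 + 7
13 = 1×7 + 6
7 = 1×6 + 1
6 = 6×1 + 0
Back-substitute:
1 = 7 − 6
1 = −13 + 2·7
1 = 2·33 − 5·13
1 = −5·112 + 17·33
1 = 17·145 − 22·112
1 = −22·257 + 39·145
1 = 39·14280 − 2167·257
So 257·(-2167) ≡ 1 (mod 14280), hence d ≡ -2167 ≡ 12113 (mod 14280).

12113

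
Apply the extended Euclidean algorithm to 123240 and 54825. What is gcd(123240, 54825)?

Repeated division:
123240 = 2·54825 + 13590
54825 = 4·13590 + 465
13590 = 29·465 + 105
465 = 4·105 + 45
105 = 2·45 + 15
45 = 3·15 + 0
gcd(123240, 54825) = 15.
Working backward:
15 = 105 − 2·45
15 = −2·465 + 9·105
15 = 9·13590 − 263·465
15 = −263·54825 + 1061·13590
15 = 1061·123240 − 2385·54825
So 15 = (1061)·123240 + (-2385)·54825.

15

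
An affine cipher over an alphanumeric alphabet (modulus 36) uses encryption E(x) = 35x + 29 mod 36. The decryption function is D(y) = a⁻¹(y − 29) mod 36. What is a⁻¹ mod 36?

35

gcd(36, 35) by repeated division:
36 = 1·35 + 1
35 = 35·1 + 0
Since gcd(35, 36) = 1, back-substitute to write 1 as a combination:
1 = 36 − 35
Hence 35⁻¹ ≡ -1 ≡ 35 (mod 36).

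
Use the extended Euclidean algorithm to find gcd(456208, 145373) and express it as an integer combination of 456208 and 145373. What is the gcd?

1

Euclidean algorithm:
456208 = 3×145373 + 20089
145373 = 7×20089 + 4750
20089 = 4×4750 + 1089
4750 = 4×1089 + 394
1089 = 2×394 + 301
394 = 1×301 + 93
301 = 3×93 + 22
93 = 4×22 + 5
22 = 4×5 + 2
5 = 2×2 + 1
2 = 2×1 + 0
gcd(456208, 145373) = 1.
Express as a combination:
1 = 5 − 2·2
1 = −2·22 + 9·5
1 = 9·93 − 38·22
1 = −38·301 + 123·93
1 = 123·394 − 161·301
1 = −161·1089 + 445·394
1 = 445·4750 − 1941·1089
1 = −1941·20089 + 8209·4750
1 = 8209·145373 − 59404·20089
1 = −59404·456208 + 186421·145373
So 1 = (-59404)·456208 + (186421)·145373.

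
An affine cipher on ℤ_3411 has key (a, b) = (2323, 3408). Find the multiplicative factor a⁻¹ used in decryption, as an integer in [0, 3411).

Run Euclid on (3411, 2323):
3411 = 1×2323 + 1088
2323 = 2×1088 + 147
1088 = 7×147 + 59
147 = 2×59 + 29
59 = 2×29 + 1
29 = 29×1 + 0
The gcd is 1. Working backward:
1 = 59 − 2·29
1 = −2·147 + 5·59
1 = 5·1088 − 37·147
1 = −37·2323 + 79·1088
1 = 79·3411 − 116·2323
Hence 2323⁻¹ ≡ -116 ≡ 3295 (mod 3411).

3295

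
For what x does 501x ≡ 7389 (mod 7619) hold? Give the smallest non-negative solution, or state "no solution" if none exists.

2524

First find gcd(501, 7619):
7619 = 15*501 + 104
501 = 4*104 + 85
104 = 1*85 + 19
85 = 4*19 + 9
19 = 2*9 + 1
9 = 9*1 + 0
gcd = 1, so a unique solution mod 7619 exists.
Back-substitute for the Bézout coefficients:
1 = 19 − 2·9
1 = −2·85 + 9·19
1 = 9·104 − 11·85
1 = −11·501 + 53·104
1 = 53·7619 − 806·501
So 501·(-806) ≡ 1 (mod 7619), giving 501⁻¹ ≡ 6813.
x ≡ 501⁻¹·7389 ≡ 6813·7389 ≡ 2524 (mod 7619).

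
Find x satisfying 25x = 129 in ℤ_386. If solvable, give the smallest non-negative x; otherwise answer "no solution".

175

First find gcd(25, 386):
386 = 15×25 + 11
25 = 2×11 + 3
11 = 3×3 + 2
3 = 1×2 + 1
2 = 2×1 + 0
gcd = 1, so a unique solution mod 386 exists.
Back-substitute for the Bézout coefficients:
1 = 3 − 2
1 = −11 + 4·3
1 = 4·25 − 9·11
1 = −9·386 + 139·25
So 25·(139) ≡ 1 (mod 386), giving 25⁻¹ ≡ 139.
x ≡ 25⁻¹·129 ≡ 139·129 ≡ 175 (mod 386).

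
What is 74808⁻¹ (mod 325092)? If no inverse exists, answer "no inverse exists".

no inverse exists

Compute gcd(74808, 325092):
325092 = 4×74808 + 25860
74808 = 2×25860 + 23088
25860 = 1×23088 + 2772
23088 = 8×2772 + 912
2772 = 3×912 + 36
912 = 25×36 + 12
36 = 3×12 + 0
Since gcd = 12 > 1, 74808 is not a unit mod 325092.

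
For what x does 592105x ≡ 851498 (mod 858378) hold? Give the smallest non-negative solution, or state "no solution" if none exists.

First find gcd(592105, 858378):
858378 = 1*592105 + 266273
592105 = 2*266273 + 59559
266273 = 4*59559 + 28037
59559 = 2*28037 + 3485
28037 = 8*3485 + 157
3485 = 22*157 + 31
157 = 5*31 + 2
31 = 15*2 + 1
2 = 2*1 + 0
gcd = 1, so a unique solution mod 858378 exists.
Back-substitute for the Bézout coefficients:
1 = 31 − 15·2
1 = −15·157 + 76·31
1 = 76·3485 − 1687·157
1 = −1687·28037 + 13572·3485
1 = 13572·59559 − 28831·28037
1 = −28831·266273 + 128896·59559
1 = 128896·592105 − 286623·266273
1 = −286623·858378 + 415519·592105
So 592105·(415519) ≡ 1 (mod 858378), giving 592105⁻¹ ≡ 415519.
x ≡ 592105⁻¹·851498 ≡ 415519·851498 ≡ 486398 (mod 858378).

486398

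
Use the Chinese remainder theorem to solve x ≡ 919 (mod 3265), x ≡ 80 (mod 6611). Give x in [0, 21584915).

Write x = 919 + 3265·k. Then 3265·k ≡ 80 − 919 ≡ 5772 (mod 6611).
Need 3265⁻¹ mod 6611. Extended Euclid on (6611, 3265):
6611 = 2×3265 + 81
3265 = 40×81 + 25
81 = 3×25 + 6
25 = 4×6 + 1
6 = 6×1 + 0
Back-substitute:
1 = 25 − 4·6
1 = −4·81 + 13·25
1 = 13·3265 − 524·81
1 = −524·6611 + 1061·3265
3265⁻¹ ≡ 1061 (mod 6611), so k ≡ 1061·5772 ≡ 2306 (mod 6611).
x = 919 + 3265·2306 = 7530009.

7530009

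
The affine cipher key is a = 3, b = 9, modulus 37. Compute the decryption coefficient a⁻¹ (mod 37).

gcd(37, 3) by repeated division:
37 = 12×3 + 1
3 = 3×1 + 0
Since gcd(3, 37) = 1, back-substitute to write 1 as a combination:
1 = 37 − 12·3
So 3·(-12) ≡ 1 (mod 37), and -12 ≡ 25 (mod 37).

25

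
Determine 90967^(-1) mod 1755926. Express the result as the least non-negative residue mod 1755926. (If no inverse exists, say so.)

Run Euclid on (1755926, 90967):
1755926 = 19*90967 + 27553
90967 = 3*27553 + 8308
27553 = 3*8308 + 2629
8308 = 3*2629 + 421
2629 = 6*421 + 103
421 = 4*103 + 9
103 = 11*9 + 4
9 = 2*4 + 1
4 = 4*1 + 0
gcd = 1, so the inverse exists. Back-substitute:
1 = 9 − 2·4
1 = −2·103 + 23·9
1 = 23·421 − 94·103
1 = −94·2629 + 587·421
1 = 587·8308 − 1855·2629
1 = −1855·27553 + 6152·8308
1 = 6152·90967 − 20311·27553
1 = −20311·1755926 + 392061·90967
So 90967·392061 ≡ 1 (mod 1755926).

392061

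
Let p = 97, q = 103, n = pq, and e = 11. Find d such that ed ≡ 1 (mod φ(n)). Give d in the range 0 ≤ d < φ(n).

4451

φ(n) = (p−1)(q−1) = 96·102 = 9792.
Need d with 11·d ≡ 1 (mod 9792). Apply the extended Euclidean algorithm:
9792 = 890×11 + 2
11 = 5×2 + 1
2 = 2×1 + 0
Back-substitute:
1 = 11 − 5·2
1 = −5·9792 + 4451·11
So 11·4451 ≡ 1 (mod 9792), hence d = 4451.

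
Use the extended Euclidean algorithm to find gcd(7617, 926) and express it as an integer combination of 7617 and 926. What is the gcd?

1

Apply Euclid's algorithm to 7617 and 926:
7617 = 8*926 + 209
926 = 4*209 + 90
209 = 2*90 + 29
90 = 3*29 + 3
29 = 9*3 + 2
3 = 1*2 + 1
2 = 2*1 + 0
gcd(7617, 926) = 1.
Working backward:
1 = 3 − 2
1 = −29 + 10·3
1 = 10·90 − 31·29
1 = −31·209 + 72·90
1 = 72·926 − 319·209
1 = −319·7617 + 2624·926
So 1 = (-319)·7617 + (2624)·926.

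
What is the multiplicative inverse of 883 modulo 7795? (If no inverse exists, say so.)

gcd(7795, 883) by repeated division:
7795 = 8·883 + 731
883 = 1·731 + 152
731 = 4·152 + 123
152 = 1·123 + 29
123 = 4·29 + 7
29 = 4·7 + 1
7 = 7·1 + 0
gcd = 1, so the inverse exists. Back-substitute:
1 = 29 − 4·7
1 = −4·123 + 17·29
1 = 17·152 − 21·123
1 = −21·731 + 101·152
1 = 101·883 − 122·731
1 = −122·7795 + 1077·883
So 883·1077 ≡ 1 (mod 7795).

1077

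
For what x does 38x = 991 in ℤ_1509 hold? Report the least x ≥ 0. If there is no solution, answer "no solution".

860

First find gcd(38, 1509):
1509 = 39×38 + 27
38 = 1×27 + 11
27 = 2×11 + 5
11 = 2×5 + 1
5 = 5×1 + 0
gcd = 1, so a unique solution mod 1509 exists.
Back-substitute for the Bézout coefficients:
1 = 11 − 2·5
1 = −2·27 + 5·11
1 = 5·38 − 7·27
1 = −7·1509 + 278·38
So 38·(278) ≡ 1 (mod 1509), giving 38⁻¹ ≡ 278.
x ≡ 38⁻¹·991 ≡ 278·991 ≡ 860 (mod 1509).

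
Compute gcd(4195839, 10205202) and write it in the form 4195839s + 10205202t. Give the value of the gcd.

3

Apply Euclid's algorithm to 10205202 and 4195839:
10205202 = 2×4195839 + 1813524
4195839 = 2×1813524 + 568791
1813524 = 3×568791 + 107151
568791 = 5×107151 + 33036
107151 = 3×33036 + 8043
33036 = 4×8043 + 864
8043 = 9×864 + 267
864 = 3×267 + 63
267 = 4×63 + 15
63 = 4×15 + 3
15 = 5×3 + 0
gcd(4195839, 10205202) = 3.
Back-substituting:
3 = 63 − 4·15
3 = −4·267 + 17·63
3 = 17·864 − 55·267
3 = −55·8043 + 512·864
3 = 512·33036 − 2103·8043
3 = −2103·107151 + 6821·33036
3 = 6821·568791 − 36208·107151
3 = −36208·1813524 + 115445·568791
3 = 115445·4195839 − 267098·1813524
3 = −267098·10205202 + 649641·4195839
So 3 = (-267098)·10205202 + (649641)·4195839.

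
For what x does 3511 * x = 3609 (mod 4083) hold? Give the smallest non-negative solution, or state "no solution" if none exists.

First find gcd(3511, 4083):
4083 = 1·3511 + 572
3511 = 6·572 + 79
572 = 7·79 + 19
79 = 4·19 + 3
19 = 6·3 + 1
3 = 3·1 + 0
gcd = 1, so a unique solution mod 4083 exists.
Back-substitute for the Bézout coefficients:
1 = 19 − 6·3
1 = −6·79 + 25·19
1 = 25·572 − 181·79
1 = −181·3511 + 1111·572
1 = 1111·4083 − 1292·3511
So 3511·(-1292) ≡ 1 (mod 4083), giving 3511⁻¹ ≡ 2791.
x ≡ 3511⁻¹·3609 ≡ 2791·3609 ≡ 4041 (mod 4083).

4041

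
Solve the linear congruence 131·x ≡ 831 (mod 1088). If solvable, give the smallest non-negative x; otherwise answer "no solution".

405

First find gcd(131, 1088):
1088 = 8×131 + 40
131 = 3×40 + 11
40 = 3×11 + 7
11 = 1×7 + 4
7 = 1×4 + 3
4 = 1×3 + 1
3 = 3×1 + 0
gcd = 1, so a unique solution mod 1088 exists.
Back-substitute for the Bézout coefficients:
1 = 4 − 3
1 = −7 + 2·4
1 = 2·11 − 3·7
1 = −3·40 + 11·11
1 = 11·131 − 36·40
1 = −36·1088 + 299·131
So 131·(299) ≡ 1 (mod 1088), giving 131⁻¹ ≡ 299.
x ≡ 131⁻¹·831 ≡ 299·831 ≡ 405 (mod 1088).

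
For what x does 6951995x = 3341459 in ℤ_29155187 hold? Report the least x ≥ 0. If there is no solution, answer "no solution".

4623223

First find gcd(6951995, 29155187):
29155187 = 4·6951995 + 1347207
6951995 = 5·1347207 + 215960
1347207 = 6·215960 + 51447
215960 = 4·51447 + 10172
51447 = 5·10172 + 587
10172 = 17·587 + 193
587 = 3·193 + 8
193 = 24·8 + 1
8 = 8·1 + 0
gcd = 1, so a unique solution mod 29155187 exists.
Back-substitute for the Bézout coefficients:
1 = 193 − 24·8
1 = −24·587 + 73·193
1 = 73·10172 − 1265·587
1 = −1265·51447 + 6398·10172
1 = 6398·215960 − 26857·51447
1 = −26857·1347207 + 167540·215960
1 = 167540·6951995 − 864557·1347207
1 = −864557·29155187 + 3625768·6951995
So 6951995·(3625768) ≡ 1 (mod 29155187), giving 6951995⁻¹ ≡ 3625768.
x ≡ 6951995⁻¹·3341459 ≡ 3625768·3341459 ≡ 4623223 (mod 29155187).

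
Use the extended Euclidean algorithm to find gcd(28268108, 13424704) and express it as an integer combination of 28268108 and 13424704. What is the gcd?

4

Euclidean algorithm:
28268108 = 2·13424704 + 1418700
13424704 = 9·1418700 + 656404
1418700 = 2·656404 + 105892
656404 = 6·105892 + 21052
105892 = 5·21052 + 632
21052 = 33·632 + 196
632 = 3·196 + 44
196 = 4·44 + 20
44 = 2·20 + 4
20 = 5·4 + 0
gcd(28268108, 13424704) = 4.
Express as a combination:
4 = 44 − 2·20
4 = −2·196 + 9·44
4 = 9·632 − 29·196
4 = −29·21052 + 966·632
4 = 966·105892 − 4859·21052
4 = −4859·656404 + 30120·105892
4 = 30120·1418700 − 65099·656404
4 = −65099·13424704 + 616011·1418700
4 = 616011·28268108 − 1297121·13424704
So 4 = (616011)·28268108 + (-1297121)·13424704.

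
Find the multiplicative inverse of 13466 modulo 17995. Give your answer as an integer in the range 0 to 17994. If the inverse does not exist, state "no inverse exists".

Extended Euclidean algorithm:
17995 = 1*13466 + 4529
13466 = 2*4529 + 4408
4529 = 1*4408 + 121
4408 = 36*121 + 52
121 = 2*52 + 17
52 = 3*17 + 1
17 = 17*1 + 0
The gcd is 1. Working backward:
1 = 52 − 3·17
1 = −3·121 + 7·52
1 = 7·4408 − 255·121
1 = −255·4529 + 262·4408
1 = 262·13466 − 779·4529
1 = −779·17995 + 1041·13466
So 13466·1041 ≡ 1 (mod 17995).

1041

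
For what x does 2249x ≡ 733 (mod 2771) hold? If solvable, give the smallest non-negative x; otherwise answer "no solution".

First find gcd(2249, 2771):
2771 = 1·2249 + 522
2249 = 4·522 + 161
522 = 3·161 + 39
161 = 4·39 + 5
39 = 7·5 + 4
5 = 1·4 + 1
4 = 4·1 + 0
gcd = 1, so a unique solution mod 2771 exists.
Back-substitute for the Bézout coefficients:
1 = 5 − 4
1 = −39 + 8·5
1 = 8·161 − 33·39
1 = −33·522 + 107·161
1 = 107·2249 − 461·522
1 = −461·2771 + 568·2249
So 2249·(568) ≡ 1 (mod 2771), giving 2249⁻¹ ≡ 568.
x ≡ 2249⁻¹·733 ≡ 568·733 ≡ 694 (mod 2771).

694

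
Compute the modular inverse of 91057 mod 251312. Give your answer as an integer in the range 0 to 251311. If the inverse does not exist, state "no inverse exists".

Extended Euclidean algorithm:
251312 = 2*91057 + 69198
91057 = 1*69198 + 21859
69198 = 3*21859 + 3621
21859 = 6*3621 + 133
3621 = 27*133 + 30
133 = 4*30 + 13
30 = 2*13 + 4
13 = 3*4 + 1
4 = 4*1 + 0
The gcd is 1. Working backward:
1 = 13 − 3·4
1 = −3·30 + 7·13
1 = 7·133 − 31·30
1 = −31·3621 + 844·133
1 = 844·21859 − 5095·3621
1 = −5095·69198 + 16129·21859
1 = 16129·91057 − 21224·69198
1 = −21224·251312 + 58577·91057
So 91057·58577 ≡ 1 (mod 251312).

58577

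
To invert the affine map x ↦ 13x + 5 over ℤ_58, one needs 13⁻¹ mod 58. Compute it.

9

gcd(58, 13) by repeated division:
58 = 4·13 + 6
13 = 2·6 + 1
6 = 6·1 + 0
gcd = 1, so the inverse exists. Back-substitute:
1 = 13 − 2·6
1 = −2·58 + 9·13
So 13·9 ≡ 1 (mod 58).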